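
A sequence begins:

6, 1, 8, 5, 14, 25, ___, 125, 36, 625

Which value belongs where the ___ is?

22

Positions 1, 3, 5, … form one subsequence and positions 2, 4, 6, … form another.
Track A is 6, 8, 14, ?, 36, which is a Fibonacci-like recurrence a_n = a_{n-1} + a_{n-2}.
Track B is 1, 5, 25, 125, 625, which is powers of 5.
Filling track A at index 4 by its rule yields 22.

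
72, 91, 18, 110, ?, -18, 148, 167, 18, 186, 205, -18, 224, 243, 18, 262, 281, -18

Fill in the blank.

129

Reading positions in blocks of 3 reveals the pattern AAB — 2 tracks woven together.
Subsequence A: 72, 91, 110, ?, 148, 167, 186, 205, 224, 243, 262, 281 (adding 19 each time).
Subsequence B: 18, -18, 18, -18, 18, -18 (oscillating between 18 and -18).
Subsequence A's pattern makes the blank 129.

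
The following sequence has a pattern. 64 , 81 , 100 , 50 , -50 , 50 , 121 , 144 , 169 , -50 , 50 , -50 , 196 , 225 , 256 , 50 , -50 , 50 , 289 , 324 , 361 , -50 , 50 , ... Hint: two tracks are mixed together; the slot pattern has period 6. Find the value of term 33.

625

Reading positions in blocks of 6 reveals the pattern AAABBB — 2 tracks woven together.
Subsequence A: 64, 81, 100, 121, 144, 169, 196, 225, 256, 289, 324, 361. Perfect squares starting at 8².
Subsequence B: 50, -50, 50, -50, 50, -50, 50, -50, 50, -50, 50. The oscillation 50·(−1)^(n+1).
Term 33 comes from subsequence A (its 18th entry): 625.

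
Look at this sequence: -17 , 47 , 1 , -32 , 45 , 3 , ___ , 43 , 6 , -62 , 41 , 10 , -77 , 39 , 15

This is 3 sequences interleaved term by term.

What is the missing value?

Taking every 3rd term gives 3 separate tracks.
Stream A is -17, -32, ?, -62, -77, which is arithmetic with common difference −15.
Stream B is 47, 45, 43, 41, 39, which is arithmetic, step −2.
Stream C is 1, 3, 6, 10, 15, which is triangular numbers n(n+1)/2 for n = 1, 2, ….
So the missing entry in stream A is -47.

-47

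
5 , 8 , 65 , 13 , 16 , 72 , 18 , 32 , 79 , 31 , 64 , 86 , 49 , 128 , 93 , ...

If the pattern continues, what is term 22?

Split by position mod 3 into 3 tracks.
Stream A = 5, 13, 18, 31, 49: a Fibonacci-like recurrence a_n = a_{n-1} + a_{n-2}.
Stream B = 8, 16, 32, 64, 128: successive powers of 2.
Stream C = 65, 72, 79, 86, 93: linear: a_n = 58 + 7·n.
The 22nd slot belongs to stream A; its 8th term is 209.

209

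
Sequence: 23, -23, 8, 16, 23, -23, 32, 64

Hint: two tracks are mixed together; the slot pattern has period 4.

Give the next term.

Reading positions in blocks of 4 reveals the pattern AABB — 2 tracks woven together.
Track A: 23, -23, 23, -23 (the oscillation 23·(−1)^(n+1)).
Track B: 8, 16, 32, 64 (powers 2^3, 2^4, 2^5, …).
Position 9 → track A, term 5 = 23.

23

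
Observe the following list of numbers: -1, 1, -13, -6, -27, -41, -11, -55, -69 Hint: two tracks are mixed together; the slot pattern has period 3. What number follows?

-16

Positions follow the repeating pattern ABB; grouping by letter gives 2 tracks.
Track A = -1, -6, -11: arithmetic, step −5.
Track B = 1, -13, -27, -41, -55, -69: arithmetic, step −14.
Position 10 → track A, term 4 = -16.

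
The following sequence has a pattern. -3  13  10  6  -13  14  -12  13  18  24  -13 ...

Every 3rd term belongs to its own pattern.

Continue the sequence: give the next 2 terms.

Split by position mod 3 into 3 tracks.
Track A: -3, 6, -12, 24. Multiplying by -2 each time.
Track B: 13, -13, 13, -13. The oscillation 13·(−1)^(n+1).
Track C: 10, 14, 18. Linear: a_n = 6 + 4·n.
The 12th slot belongs to track C; its 4th term is 22.
Position 13 falls in track A as its term 5, giving -48.

22, -48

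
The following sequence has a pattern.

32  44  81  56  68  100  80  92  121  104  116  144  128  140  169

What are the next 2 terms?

Positions follow the repeating pattern AAB; grouping by letter gives 2 tracks.
Subsequence A: 32, 44, 56, 68, 80, 92, 104, 116, 128, 140 (arithmetic with common difference +12).
Subsequence B: 81, 100, 121, 144, 169 (consecutive squares n² from n = 9).
The 16th slot belongs to subsequence A; its 11th term is 152.
The 17th slot belongs to subsequence A; its 12th term is 164.

152, 164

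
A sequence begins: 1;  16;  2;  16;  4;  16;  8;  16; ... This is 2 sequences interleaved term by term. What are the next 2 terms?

The terms cycle through 2 interleaved subsequences.
Track A is 1, 2, 4, 8, which is powers 2^0, 2^1, 2^2, ….
Track B is 16, 16, 16, 16, which is constant 16.
Position 9 → track A, term 5 = 16.
Term 10 comes from track B (its 5th entry): 16.

16, 16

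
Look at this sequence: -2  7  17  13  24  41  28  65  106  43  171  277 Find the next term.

58

Positions follow the repeating pattern ABB; grouping by letter gives 2 tracks.
Track A = -2, 13, 28, 43: linear: a_n = -17 + 15·n.
Track B = 7, 17, 24, 41, 65, 106, 171, 277: Fibonacci-style (each term is the sum of the two before it).
The 13th slot belongs to track A; its 5th term is 58.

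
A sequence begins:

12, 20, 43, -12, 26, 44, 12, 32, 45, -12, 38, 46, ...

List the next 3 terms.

Split by position mod 3: positions 1, 4, 7, … form one track, and each other residue class forms its own.
Track A: 12, -12, 12, -12 (the oscillation 12·(−1)^(n+1)).
Track B: 20, 26, 32, 38 (arithmetic, step +6).
Track C: 43, 44, 45, 46 (arithmetic with common difference +1).
Position 13 → track A, term 5 = 12.
Term 14 comes from track B (its 5th entry): 44.
The 15th slot belongs to track C; its 5th term is 47.

12, 44, 47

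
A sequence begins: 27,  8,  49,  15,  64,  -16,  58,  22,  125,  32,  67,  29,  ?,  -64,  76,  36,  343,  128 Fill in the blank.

Split by position mod 4 into 4 tracks.
Subsequence A is 27, 64, 125, ?, 343, which is perfect cubes starting at 3³.
Subsequence B is 8, -16, 32, -64, 128, which is a geometric progression (common ratio -2).
Subsequence C is 49, 58, 67, 76, which is linear: a_n = 40 + 9·n.
Subsequence D is 15, 22, 29, 36, which is adding 7 each time.
Filling subsequence A at index 4 by its rule yields 216.

216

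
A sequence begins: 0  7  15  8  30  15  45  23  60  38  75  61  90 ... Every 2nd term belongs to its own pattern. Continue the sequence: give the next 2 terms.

Taking every 2nd term gives 2 separate tracks.
Stream A: 0, 15, 30, 45, 60, 75, 90 (arithmetic with common difference +15).
Stream B: 7, 8, 15, 23, 38, 61 (Fibonacci-style (each term is the sum of the two before it)).
The 14th slot belongs to stream B; its 7th term is 99.
Position 15 → stream A, term 8 = 105.

99, 105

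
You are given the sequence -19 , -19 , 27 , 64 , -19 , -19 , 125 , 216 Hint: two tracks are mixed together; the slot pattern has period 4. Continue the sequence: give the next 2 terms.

The slot pattern repeats as AABB (period 4), so there are 2 interleaved tracks.
Track A = -19, -19, -19, -19: the constant sequence -19.
Track B = 27, 64, 125, 216: the cubes 3³, 4³, 5³, ….
Position 9 falls in track A as its term 5, giving -19.
Position 10 falls in track A as its term 6, giving -19.

-19, -19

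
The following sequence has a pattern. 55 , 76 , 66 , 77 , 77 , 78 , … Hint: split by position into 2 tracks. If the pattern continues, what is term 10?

Split by position mod 2 into 2 tracks.
Track A = 55, 66, 77: adding 11 each time.
Track B = 76, 77, 78: arithmetic, step +1.
Position 10 falls in track B as its term 5, giving 80.

80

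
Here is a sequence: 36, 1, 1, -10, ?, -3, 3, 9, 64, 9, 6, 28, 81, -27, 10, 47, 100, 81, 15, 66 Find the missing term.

49

Split by position mod 4 into 4 tracks.
Subsequence A is 36, ?, 64, 81, 100, which is perfect squares starting at 6².
Subsequence B is 1, -3, 9, -27, 81, which is multiplying by -3 each time.
Subsequence C is 1, 3, 6, 10, 15, which is triangular numbers n(n+1)/2 for n = 1, 2, ….
Subsequence D is -10, 9, 28, 47, 66, which is arithmetic with common difference +19.
Subsequence A's pattern makes the blank 49.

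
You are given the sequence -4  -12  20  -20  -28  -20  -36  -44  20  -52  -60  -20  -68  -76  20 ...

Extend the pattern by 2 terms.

Reading positions in blocks of 3 reveals the pattern AAB — 2 tracks woven together.
Track A: -4, -12, -20, -28, -36, -44, -52, -60, -68, -76. Subtracting 8 each time.
Track B: 20, -20, 20, -20, 20. Alternating ±20.
Position 16 falls in track A as its term 11, giving -84.
Position 17 falls in track A as its term 12, giving -92.

-84, -92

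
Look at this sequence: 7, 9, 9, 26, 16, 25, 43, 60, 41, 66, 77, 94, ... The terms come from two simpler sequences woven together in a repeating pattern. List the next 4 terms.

Positions follow the repeating pattern AABB; grouping by letter gives 2 tracks.
Track A is 7, 9, 16, 25, 41, 66, which is a Fibonacci-like recurrence a_n = a_{n-1} + a_{n-2}.
Track B is 9, 26, 43, 60, 77, 94, which is adding 17 each time.
Position 13 falls in track A as its term 7, giving 107.
Position 14 falls in track A as its term 8, giving 173.
The 15th slot belongs to track B; its 7th term is 111.
The 16th slot belongs to track B; its 8th term is 128.

107, 173, 111, 128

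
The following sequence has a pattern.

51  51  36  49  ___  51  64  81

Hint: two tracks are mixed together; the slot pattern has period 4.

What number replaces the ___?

Positions follow the repeating pattern AABB; grouping by letter gives 2 tracks.
Track A is 51, 51, ?, 51, which is constant 51.
Track B is 36, 49, 64, 81, which is perfect squares starting at 6².
Filling track A at index 3 by its rule yields 51.

51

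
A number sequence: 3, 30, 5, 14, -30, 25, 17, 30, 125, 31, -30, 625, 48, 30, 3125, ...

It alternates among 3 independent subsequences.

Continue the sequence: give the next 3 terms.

Read the sequence 3 terms at a time; column i is its own pattern.
Track A: 3, 14, 17, 31, 48 — Fibonacci-style (each term is the sum of the two before it).
Track B: 30, -30, 30, -30, 30 — the oscillation 30·(−1)^(n+1).
Track C: 5, 25, 125, 625, 3125 — geometric, ×5 each step.
Position 16 falls in track A as its term 6, giving 79.
Term 17 comes from track B (its 6th entry): -30.
Position 18 falls in track C as its term 6, giving 15625.

79, -30, 15625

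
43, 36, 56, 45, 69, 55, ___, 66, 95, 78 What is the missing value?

Odd-indexed and even-indexed terms follow separate rules.
Stream A: 43, 56, 69, ?, 95 (linear: a_n = 30 + 13·n).
Stream B: 36, 45, 55, 66, 78 (the triangular numbers T_8, T_9, …).
So the missing entry in stream A is 82.

82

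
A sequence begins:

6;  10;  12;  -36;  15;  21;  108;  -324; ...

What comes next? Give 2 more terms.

28, 36

Positions follow the repeating pattern AABB; grouping by letter gives 2 tracks.
Stream A is 6, 10, 15, 21, which is the triangular numbers T_3, T_4, ….
Stream B is 12, -36, 108, -324, which is geometric, ×-3 each step.
The 9th slot belongs to stream A; its 5th term is 28.
The 10th slot belongs to stream A; its 6th term is 36.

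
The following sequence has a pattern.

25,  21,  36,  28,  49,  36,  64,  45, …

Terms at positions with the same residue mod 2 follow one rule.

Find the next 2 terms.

Split by position mod 2 into 2 tracks.
Track A is 25, 36, 49, 64, which is the squares 5², 6², 7², ….
Track B is 21, 28, 36, 45, which is triangular numbers starting at T_6.
Term 9 comes from track A (its 5th entry): 81.
Position 10 falls in track B as its term 5, giving 55.

81, 55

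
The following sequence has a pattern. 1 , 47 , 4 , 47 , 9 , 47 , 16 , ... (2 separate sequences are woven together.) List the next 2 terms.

47, 25

Positions 1, 3, 5, … form one subsequence and positions 2, 4, 6, … form another.
Stream A: 1, 4, 9, 16 — the squares 1², 2², 3², ….
Stream B: 47, 47, 47 — the constant sequence 47.
Term 8 comes from stream B (its 4th entry): 47.
The 9th slot belongs to stream A; its 5th term is 25.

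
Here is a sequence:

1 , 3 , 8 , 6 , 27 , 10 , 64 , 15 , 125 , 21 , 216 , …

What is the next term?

28

Positions 1, 3, 5, … form one subsequence and positions 2, 4, 6, … form another.
Track A: 1, 8, 27, 64, 125, 216 (perfect cubes starting at 1³).
Track B: 3, 6, 10, 15, 21 (the triangular numbers T_2, T_3, …).
Term 12 comes from track B (its 6th entry): 28.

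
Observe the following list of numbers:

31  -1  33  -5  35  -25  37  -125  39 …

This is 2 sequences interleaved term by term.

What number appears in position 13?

43

Taking every 2nd term gives 2 separate tracks.
Subsequence A is 31, 33, 35, 37, 39, which is adding 2 each time.
Subsequence B is -1, -5, -25, -125, which is geometric with ratio 5.
The 13th slot belongs to subsequence A; its 7th term is 43.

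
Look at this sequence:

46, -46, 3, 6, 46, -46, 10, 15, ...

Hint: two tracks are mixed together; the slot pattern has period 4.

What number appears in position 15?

Positions follow the repeating pattern AABB; grouping by letter gives 2 tracks.
Subsequence A: 46, -46, 46, -46 — oscillating between 46 and -46.
Subsequence B: 3, 6, 10, 15 — triangular numbers n(n+1)/2 for n = 2, 3, ….
Position 15 falls in subsequence B as its term 7, giving 36.

36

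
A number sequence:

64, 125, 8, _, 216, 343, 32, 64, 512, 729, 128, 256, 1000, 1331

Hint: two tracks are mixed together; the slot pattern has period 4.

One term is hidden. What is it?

Reading positions in blocks of 4 reveals the pattern AABB — 2 tracks woven together.
Subsequence A: 64, 125, 216, 343, 512, 729, 1000, 1331. Consecutive cubes n³ from n = 4.
Subsequence B: 8, ?, 32, 64, 128, 256. Powers 2^3, 2^4, 2^5, ….
Filling subsequence B at index 2 by its rule yields 16.

16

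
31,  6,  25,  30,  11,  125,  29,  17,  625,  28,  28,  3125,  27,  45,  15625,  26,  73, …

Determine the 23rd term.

191

Read the sequence 3 terms at a time; column i is its own pattern.
Track A is 31, 30, 29, 28, 27, 26, which is arithmetic, step −1.
Track B is 6, 11, 17, 28, 45, 73, which is Fibonacci-style (each term is the sum of the two before it).
Track C is 25, 125, 625, 3125, 15625, which is powers 5^2, 5^3, 5^4, ….
The 23rd slot belongs to track B; its 8th term is 191.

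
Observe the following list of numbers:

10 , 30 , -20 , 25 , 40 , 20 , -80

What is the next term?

15

Odd-indexed and even-indexed terms follow separate rules.
Track A is 10, -20, 40, -80, which is multiplying by -2 each time.
Track B is 30, 25, 20, which is linear: a_n = 35 − 5·n.
Position 8 falls in track B as its term 4, giving 15.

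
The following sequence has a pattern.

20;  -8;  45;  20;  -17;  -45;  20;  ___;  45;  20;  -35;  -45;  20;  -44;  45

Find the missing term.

The terms cycle through 3 interleaved subsequences.
Track A is 20, 20, 20, 20, 20, which is always 20.
Track B is -8, -17, ?, -35, -44, which is arithmetic, step −9.
Track C is 45, -45, 45, -45, 45, which is oscillating between 45 and -45.
Filling track B at index 3 by its rule yields -26.

-26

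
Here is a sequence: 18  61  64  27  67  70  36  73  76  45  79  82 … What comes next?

54

Reading positions in blocks of 3 reveals the pattern ABB — 2 tracks woven together.
Track A: 18, 27, 36, 45 (arithmetic, step +9).
Track B: 61, 64, 67, 70, 73, 76, 79, 82 (adding 3 each time).
Position 13 falls in track A as its term 5, giving 54.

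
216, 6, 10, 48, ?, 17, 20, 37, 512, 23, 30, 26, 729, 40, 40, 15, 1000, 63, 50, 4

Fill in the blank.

343

Taking every 4th term gives 4 separate tracks.
Stream A = 216, ?, 512, 729, 1000: consecutive cubes n³ from n = 6.
Stream B = 6, 17, 23, 40, 63: Fibonacci-style (each term is the sum of the two before it).
Stream C = 10, 20, 30, 40, 50: arithmetic with common difference +10.
Stream D = 48, 37, 26, 15, 4: arithmetic with common difference −11.
The gap is stream A's term 2; the rule gives 343.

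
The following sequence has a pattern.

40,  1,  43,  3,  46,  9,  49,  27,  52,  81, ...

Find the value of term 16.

2187

Split by position mod 2 into 2 tracks.
Track A: 40, 43, 46, 49, 52 (arithmetic, step +3).
Track B: 1, 3, 9, 27, 81 (powers of 3).
Term 16 comes from track B (its 8th entry): 2187.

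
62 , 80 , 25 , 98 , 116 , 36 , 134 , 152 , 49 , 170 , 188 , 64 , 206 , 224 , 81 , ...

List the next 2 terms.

242, 260

Positions follow the repeating pattern AAB; grouping by letter gives 2 tracks.
Subsequence A: 62, 80, 98, 116, 134, 152, 170, 188, 206, 224 — arithmetic with common difference +18.
Subsequence B: 25, 36, 49, 64, 81 — the squares 5², 6², 7², ….
Position 16 falls in subsequence A as its term 11, giving 242.
Position 17 falls in subsequence A as its term 12, giving 260.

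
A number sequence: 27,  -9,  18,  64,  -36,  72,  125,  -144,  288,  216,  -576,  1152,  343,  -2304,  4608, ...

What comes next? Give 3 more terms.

512, -9216, 18432

The slot pattern repeats as ABB (period 3), so there are 2 interleaved tracks.
Stream A: 27, 64, 125, 216, 343 — consecutive cubes n³ from n = 3.
Stream B: -9, 18, -36, 72, -144, 288, -576, 1152, -2304, 4608 — geometric, ×-2 each step.
Position 16 falls in stream A as its term 6, giving 512.
The 17th slot belongs to stream B; its 11th term is -9216.
Position 18 → stream B, term 12 = 18432.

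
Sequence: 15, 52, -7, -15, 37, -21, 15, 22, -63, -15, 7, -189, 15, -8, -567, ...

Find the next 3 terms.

Taking every 3rd term gives 3 separate tracks.
Stream A: 15, -15, 15, -15, 15 (oscillating between 15 and -15).
Stream B: 52, 37, 22, 7, -8 (arithmetic, step −15).
Stream C: -7, -21, -63, -189, -567 (geometric with ratio 3).
Term 16 comes from stream A (its 6th entry): -15.
The 17th slot belongs to stream B; its 6th term is -23.
Term 18 comes from stream C (its 6th entry): -1701.

-15, -23, -1701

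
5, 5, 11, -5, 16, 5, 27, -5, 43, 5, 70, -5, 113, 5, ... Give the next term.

183

The terms cycle through 2 interleaved subsequences.
Track A: 5, 11, 16, 27, 43, 70, 113 (each term equals the sum of the previous two).
Track B: 5, -5, 5, -5, 5, -5, 5 (oscillating between 5 and -5).
Position 15 → track A, term 8 = 183.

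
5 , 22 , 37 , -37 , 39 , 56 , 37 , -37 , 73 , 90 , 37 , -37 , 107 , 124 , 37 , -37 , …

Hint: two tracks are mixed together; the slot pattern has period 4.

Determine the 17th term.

Positions follow the repeating pattern AABB; grouping by letter gives 2 tracks.
Track A is 5, 22, 39, 56, 73, 90, 107, 124, which is arithmetic with common difference +17.
Track B is 37, -37, 37, -37, 37, -37, 37, -37, which is alternating ±37.
Position 17 → track A, term 9 = 141.

141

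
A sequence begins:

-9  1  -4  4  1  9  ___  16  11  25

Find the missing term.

Positions 1, 3, 5, … form one subsequence and positions 2, 4, 6, … form another.
Track A: -9, -4, 1, ?, 11 — arithmetic with common difference +5.
Track B: 1, 4, 9, 16, 25 — consecutive squares n² from n = 1.
The gap is track A's term 4; the rule gives 6.

6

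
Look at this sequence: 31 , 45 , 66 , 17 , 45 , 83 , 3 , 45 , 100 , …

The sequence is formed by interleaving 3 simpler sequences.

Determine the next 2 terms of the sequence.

-11, 45

Split by position mod 3 into 3 tracks.
Track A = 31, 17, 3: linear: a_n = 45 − 14·n.
Track B = 45, 45, 45: the constant sequence 45.
Track C = 66, 83, 100: linear: a_n = 49 + 17·n.
Position 10 falls in track A as its term 4, giving -11.
Position 11 → track B, term 4 = 45.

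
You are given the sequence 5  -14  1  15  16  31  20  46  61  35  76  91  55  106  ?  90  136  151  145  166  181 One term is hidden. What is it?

Reading positions in blocks of 3 reveals the pattern ABB — 2 tracks woven together.
Track A is 5, 15, 20, 35, 55, 90, 145, which is each term equals the sum of the previous two.
Track B is -14, 1, 16, 31, 46, 61, 76, 91, 106, ?, 136, 151, 166, 181, which is arithmetic with common difference +15.
Filling track B at index 10 by its rule yields 121.

121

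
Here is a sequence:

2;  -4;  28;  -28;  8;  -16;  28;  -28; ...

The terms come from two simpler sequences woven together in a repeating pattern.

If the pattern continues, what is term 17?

512

The slot pattern repeats as AABB (period 4), so there are 2 interleaved tracks.
Subsequence A: 2, -4, 8, -16 — multiplying by -2 each time.
Subsequence B: 28, -28, 28, -28 — alternating ±28.
Position 17 falls in subsequence A as its term 9, giving 512.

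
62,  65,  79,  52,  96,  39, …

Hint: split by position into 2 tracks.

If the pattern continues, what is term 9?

130

Odd-indexed and even-indexed terms follow separate rules.
Track A = 62, 79, 96: arithmetic with common difference +17.
Track B = 65, 52, 39: subtracting 13 each time.
Position 9 → track A, term 5 = 130.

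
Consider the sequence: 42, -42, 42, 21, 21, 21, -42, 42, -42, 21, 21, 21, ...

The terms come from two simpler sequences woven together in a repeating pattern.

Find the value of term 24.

Reading positions in blocks of 6 reveals the pattern AAABBB — 2 tracks woven together.
Track A: 42, -42, 42, -42, 42, -42 — oscillating between 42 and -42.
Track B: 21, 21, 21, 21, 21, 21 — the constant sequence 21.
The 24th slot belongs to track B; its 12th term is 21.

21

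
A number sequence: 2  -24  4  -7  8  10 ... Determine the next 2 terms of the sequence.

16, 27

Taking every 2nd term gives 2 separate tracks.
Stream A: 2, 4, 8 (multiplying by 2 each time).
Stream B: -24, -7, 10 (arithmetic, step +17).
Term 7 comes from stream A (its 4th entry): 16.
Term 8 comes from stream B (its 4th entry): 27.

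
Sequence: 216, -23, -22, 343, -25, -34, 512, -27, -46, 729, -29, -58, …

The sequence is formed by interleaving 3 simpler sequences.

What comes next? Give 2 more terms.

Split by position mod 3 into 3 tracks.
Stream A: 216, 343, 512, 729 — consecutive cubes n³ from n = 6.
Stream B: -23, -25, -27, -29 — linear: a_n = -21 − 2·n.
Stream C: -22, -34, -46, -58 — linear: a_n = -10 − 12·n.
Position 13 falls in stream A as its term 5, giving 1000.
Term 14 comes from stream B (its 5th entry): -31.

1000, -31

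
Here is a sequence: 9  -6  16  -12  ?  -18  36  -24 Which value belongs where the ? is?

25

Positions 1, 3, 5, … form one subsequence and positions 2, 4, 6, … form another.
Stream A = 9, 16, ?, 36: consecutive squares n² from n = 3.
Stream B = -6, -12, -18, -24: subtracting 6 each time.
Filling stream A at index 3 by its rule yields 25.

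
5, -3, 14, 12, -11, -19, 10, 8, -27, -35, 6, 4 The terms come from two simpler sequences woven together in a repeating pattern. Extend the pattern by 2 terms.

Reading positions in blocks of 4 reveals the pattern AABB — 2 tracks woven together.
Track A: 5, -3, -11, -19, -27, -35 (linear: a_n = 13 − 8·n).
Track B: 14, 12, 10, 8, 6, 4 (linear: a_n = 16 − 2·n).
Term 13 comes from track A (its 7th entry): -43.
Position 14 falls in track A as its term 8, giving -51.

-43, -51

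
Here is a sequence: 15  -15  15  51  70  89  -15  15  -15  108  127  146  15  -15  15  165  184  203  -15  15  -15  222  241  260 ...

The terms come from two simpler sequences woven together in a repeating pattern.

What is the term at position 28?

The slot pattern repeats as AAABBB (period 6), so there are 2 interleaved tracks.
Track A: 15, -15, 15, -15, 15, -15, 15, -15, 15, -15, 15, -15. Alternating ±15.
Track B: 51, 70, 89, 108, 127, 146, 165, 184, 203, 222, 241, 260. Arithmetic, step +19.
Position 28 → track B, term 13 = 279.

279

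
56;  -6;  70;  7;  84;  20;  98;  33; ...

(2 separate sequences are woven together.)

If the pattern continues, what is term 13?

140

The terms cycle through 2 interleaved subsequences.
Track A: 56, 70, 84, 98 — arithmetic, step +14.
Track B: -6, 7, 20, 33 — arithmetic, step +13.
The 13th slot belongs to track A; its 7th term is 140.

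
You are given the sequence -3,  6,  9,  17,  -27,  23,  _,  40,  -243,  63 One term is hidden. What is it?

81

The terms cycle through 2 interleaved subsequences.
Stream A = -3, 9, -27, ?, -243: geometric with ratio -3.
Stream B = 6, 17, 23, 40, 63: each term equals the sum of the previous two.
Stream A's pattern makes the blank 81.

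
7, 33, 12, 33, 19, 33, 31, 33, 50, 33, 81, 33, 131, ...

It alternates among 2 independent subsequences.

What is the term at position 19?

Odd-indexed and even-indexed terms follow separate rules.
Stream A = 7, 12, 19, 31, 50, 81, 131: Fibonacci-style (each term is the sum of the two before it).
Stream B = 33, 33, 33, 33, 33, 33: the constant sequence 33.
Term 19 comes from stream A (its 10th entry): 555.

555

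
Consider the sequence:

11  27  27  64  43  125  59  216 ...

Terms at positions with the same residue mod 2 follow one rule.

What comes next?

75

Taking every 2nd term gives 2 separate tracks.
Track A: 11, 27, 43, 59. Arithmetic, step +16.
Track B: 27, 64, 125, 216. The cubes 3³, 4³, 5³, ….
Term 9 comes from track A (its 5th entry): 75.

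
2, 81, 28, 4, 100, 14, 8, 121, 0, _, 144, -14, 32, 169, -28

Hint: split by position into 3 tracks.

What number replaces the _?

16

The terms cycle through 3 interleaved subsequences.
Subsequence A is 2, 4, 8, ?, 32, which is successive powers of 2.
Subsequence B is 81, 100, 121, 144, 169, which is perfect squares starting at 9².
Subsequence C is 28, 14, 0, -14, -28, which is arithmetic, step −14.
Subsequence A's pattern makes the blank 16.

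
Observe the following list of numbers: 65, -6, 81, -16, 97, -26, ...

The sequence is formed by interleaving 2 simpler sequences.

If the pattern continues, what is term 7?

Split by position mod 2 into 2 tracks.
Track A: 65, 81, 97. Arithmetic with common difference +16.
Track B: -6, -16, -26. Linear: a_n = 4 − 10·n.
The 7th slot belongs to track A; its 4th term is 113.

113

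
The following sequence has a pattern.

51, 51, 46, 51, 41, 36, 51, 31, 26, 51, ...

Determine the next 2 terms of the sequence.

21, 16

Reading positions in blocks of 3 reveals the pattern ABB — 2 tracks woven together.
Track A: 51, 51, 51, 51. The constant sequence 51.
Track B: 51, 46, 41, 36, 31, 26. Arithmetic, step −5.
Term 11 comes from track B (its 7th entry): 21.
Position 12 → track B, term 8 = 16.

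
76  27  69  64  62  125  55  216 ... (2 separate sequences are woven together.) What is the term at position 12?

512

Odd-indexed and even-indexed terms follow separate rules.
Subsequence A: 76, 69, 62, 55. Subtracting 7 each time.
Subsequence B: 27, 64, 125, 216. Perfect cubes starting at 3³.
The 12th slot belongs to subsequence B; its 6th term is 512.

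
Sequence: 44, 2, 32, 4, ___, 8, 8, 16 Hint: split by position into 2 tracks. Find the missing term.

Odd-indexed and even-indexed terms follow separate rules.
Track A: 44, 32, ?, 8. Arithmetic with common difference −12.
Track B: 2, 4, 8, 16. Successive powers of 2.
Filling track A at index 3 by its rule yields 20.

20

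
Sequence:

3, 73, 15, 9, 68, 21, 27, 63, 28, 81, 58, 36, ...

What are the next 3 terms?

Split by position mod 3 into 3 tracks.
Stream A = 3, 9, 27, 81: successive powers of 3.
Stream B = 73, 68, 63, 58: subtracting 5 each time.
Stream C = 15, 21, 28, 36: the triangular numbers T_5, T_6, ….
Position 13 falls in stream A as its term 5, giving 243.
The 14th slot belongs to stream B; its 5th term is 53.
Position 15 → stream C, term 5 = 45.

243, 53, 45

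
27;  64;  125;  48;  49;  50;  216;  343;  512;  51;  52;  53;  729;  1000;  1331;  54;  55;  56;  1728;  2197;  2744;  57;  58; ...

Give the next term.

Reading positions in blocks of 6 reveals the pattern AAABBB — 2 tracks woven together.
Track A: 27, 64, 125, 216, 343, 512, 729, 1000, 1331, 1728, 2197, 2744. Consecutive cubes n³ from n = 3.
Track B: 48, 49, 50, 51, 52, 53, 54, 55, 56, 57, 58. Arithmetic, step +1.
Position 24 falls in track B as its term 12, giving 59.

59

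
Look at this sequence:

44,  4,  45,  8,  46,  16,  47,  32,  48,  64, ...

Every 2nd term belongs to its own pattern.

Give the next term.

49

Positions 1, 3, 5, … form one subsequence and positions 2, 4, 6, … form another.
Stream A is 44, 45, 46, 47, 48, which is arithmetic, step +1.
Stream B is 4, 8, 16, 32, 64, which is powers 2^2, 2^3, 2^4, ….
Position 11 → stream A, term 6 = 49.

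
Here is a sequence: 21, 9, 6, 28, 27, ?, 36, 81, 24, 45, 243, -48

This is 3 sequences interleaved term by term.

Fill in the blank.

Taking every 3rd term gives 3 separate tracks.
Track A: 21, 28, 36, 45 (the triangular numbers T_6, T_7, …).
Track B: 9, 27, 81, 243 (powers 3^2, 3^3, 3^4, …).
Track C: 6, ?, 24, -48 (a geometric progression (common ratio -2)).
Track C's pattern makes the blank -12.

-12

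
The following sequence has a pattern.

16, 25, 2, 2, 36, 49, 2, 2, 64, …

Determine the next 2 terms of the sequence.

Reading positions in blocks of 4 reveals the pattern AABB — 2 tracks woven together.
Track A is 16, 25, 36, 49, 64, which is perfect squares starting at 4².
Track B is 2, 2, 2, 2, which is always 2.
Term 10 comes from track A (its 6th entry): 81.
Term 11 comes from track B (its 5th entry): 2.

81, 2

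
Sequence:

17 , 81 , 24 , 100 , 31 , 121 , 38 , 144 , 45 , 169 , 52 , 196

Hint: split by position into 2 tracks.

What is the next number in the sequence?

59

Positions 1, 3, 5, … form one subsequence and positions 2, 4, 6, … form another.
Track A: 17, 24, 31, 38, 45, 52. Adding 7 each time.
Track B: 81, 100, 121, 144, 169, 196. The squares 9², 10², 11², ….
Term 13 comes from track A (its 7th entry): 59.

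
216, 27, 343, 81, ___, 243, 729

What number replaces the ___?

512

Split by position mod 2 into 2 tracks.
Stream A = 216, 343, ?, 729: consecutive cubes n³ from n = 6.
Stream B = 27, 81, 243: powers 3^3, 3^4, 3^5, ….
Filling stream A at index 3 by its rule yields 512.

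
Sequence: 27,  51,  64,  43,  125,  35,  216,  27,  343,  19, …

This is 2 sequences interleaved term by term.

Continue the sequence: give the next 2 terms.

512, 11

Positions 1, 3, 5, … form one subsequence and positions 2, 4, 6, … form another.
Track A: 27, 64, 125, 216, 343. Consecutive cubes n³ from n = 3.
Track B: 51, 43, 35, 27, 19. Linear: a_n = 59 − 8·n.
Position 11 falls in track A as its term 6, giving 512.
Position 12 → track B, term 6 = 11.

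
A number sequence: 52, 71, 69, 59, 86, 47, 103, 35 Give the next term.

120

Positions 1, 3, 5, … form one subsequence and positions 2, 4, 6, … form another.
Track A = 52, 69, 86, 103: arithmetic with common difference +17.
Track B = 71, 59, 47, 35: linear: a_n = 83 − 12·n.
Position 9 → track A, term 5 = 120.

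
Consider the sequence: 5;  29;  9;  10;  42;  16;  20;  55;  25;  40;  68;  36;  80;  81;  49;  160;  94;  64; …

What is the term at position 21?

81

Split by position mod 3 into 3 tracks.
Track A = 5, 10, 20, 40, 80, 160: geometric with ratio 2.
Track B = 29, 42, 55, 68, 81, 94: adding 13 each time.
Track C = 9, 16, 25, 36, 49, 64: perfect squares starting at 3².
Term 21 comes from track C (its 7th entry): 81.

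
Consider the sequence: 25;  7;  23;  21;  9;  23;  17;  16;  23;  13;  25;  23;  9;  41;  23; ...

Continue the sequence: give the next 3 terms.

5, 66, 23

Split by position mod 3 into 3 tracks.
Stream A: 25, 21, 17, 13, 9 (arithmetic, step −4).
Stream B: 7, 9, 16, 25, 41 (each term equals the sum of the previous two).
Stream C: 23, 23, 23, 23, 23 (the constant sequence 23).
Position 16 → stream A, term 6 = 5.
Position 17 → stream B, term 6 = 66.
Position 18 falls in stream C as its term 6, giving 23.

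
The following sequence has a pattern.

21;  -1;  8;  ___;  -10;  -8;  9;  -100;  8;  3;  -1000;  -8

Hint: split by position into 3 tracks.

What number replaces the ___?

15

Read the sequence 3 terms at a time; column i is its own pattern.
Track A: 21, ?, 9, 3. Linear: a_n = 27 − 6·n.
Track B: -1, -10, -100, -1000. Multiplying by 10 each time.
Track C: 8, -8, 8, -8. The oscillation 8·(−1)^(n+1).
So the missing entry in track A is 15.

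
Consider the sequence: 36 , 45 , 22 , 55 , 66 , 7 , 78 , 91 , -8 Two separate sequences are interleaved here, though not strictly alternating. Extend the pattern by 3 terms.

105, 120, -23

Positions follow the repeating pattern AAB; grouping by letter gives 2 tracks.
Track A = 36, 45, 55, 66, 78, 91: the triangular numbers T_8, T_9, ….
Track B = 22, 7, -8: subtracting 15 each time.
Position 10 falls in track A as its term 7, giving 105.
Position 11 → track A, term 8 = 120.
Term 12 comes from track B (its 4th entry): -23.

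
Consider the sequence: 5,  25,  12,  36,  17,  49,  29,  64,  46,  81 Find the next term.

Positions 1, 3, 5, … form one subsequence and positions 2, 4, 6, … form another.
Track A: 5, 12, 17, 29, 46 — each term equals the sum of the previous two.
Track B: 25, 36, 49, 64, 81 — consecutive squares n² from n = 5.
The 11th slot belongs to track A; its 6th term is 75.

75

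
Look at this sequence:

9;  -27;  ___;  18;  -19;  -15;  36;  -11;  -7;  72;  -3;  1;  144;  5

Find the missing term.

Positions follow the repeating pattern ABB; grouping by letter gives 2 tracks.
Stream A: 9, 18, 36, 72, 144 (geometric, ×2 each step).
Stream B: -27, ?, -19, -15, -11, -7, -3, 1, 5 (arithmetic, step +4).
The gap is stream B's term 2; the rule gives -23.

-23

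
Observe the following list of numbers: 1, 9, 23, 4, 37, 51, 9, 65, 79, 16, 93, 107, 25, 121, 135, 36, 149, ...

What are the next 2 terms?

The slot pattern repeats as ABB (period 3), so there are 2 interleaved tracks.
Subsequence A: 1, 4, 9, 16, 25, 36 (consecutive squares n² from n = 1).
Subsequence B: 9, 23, 37, 51, 65, 79, 93, 107, 121, 135, 149 (arithmetic, step +14).
Position 18 → subsequence B, term 12 = 163.
Position 19 falls in subsequence A as its term 7, giving 49.

163, 49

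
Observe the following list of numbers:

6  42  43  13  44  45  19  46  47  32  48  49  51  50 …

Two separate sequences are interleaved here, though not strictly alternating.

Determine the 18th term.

53

The slot pattern repeats as ABB (period 3), so there are 2 interleaved tracks.
Track A: 6, 13, 19, 32, 51 — a Fibonacci-like recurrence a_n = a_{n-1} + a_{n-2}.
Track B: 42, 43, 44, 45, 46, 47, 48, 49, 50 — adding 1 each time.
Term 18 comes from track B (its 12th entry): 53.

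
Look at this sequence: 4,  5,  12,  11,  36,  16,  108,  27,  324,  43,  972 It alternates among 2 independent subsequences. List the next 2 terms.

70, 2916

Taking every 2nd term gives 2 separate tracks.
Track A = 4, 12, 36, 108, 324, 972: geometric with ratio 3.
Track B = 5, 11, 16, 27, 43: each term equals the sum of the previous two.
Position 12 → track B, term 6 = 70.
Position 13 falls in track A as its term 7, giving 2916.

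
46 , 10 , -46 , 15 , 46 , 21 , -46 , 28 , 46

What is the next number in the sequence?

Odd-indexed and even-indexed terms follow separate rules.
Subsequence A is 46, -46, 46, -46, 46, which is the oscillation 46·(−1)^(n+1).
Subsequence B is 10, 15, 21, 28, which is triangular numbers n(n+1)/2 for n = 4, 5, ….
Term 10 comes from subsequence B (its 5th entry): 36.

36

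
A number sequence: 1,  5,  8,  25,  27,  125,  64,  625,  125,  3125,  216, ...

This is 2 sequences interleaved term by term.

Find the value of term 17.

729

Split by position mod 2 into 2 tracks.
Stream A = 1, 8, 27, 64, 125, 216: the cubes 1³, 2³, 3³, ….
Stream B = 5, 25, 125, 625, 3125: successive powers of 5.
Term 17 comes from stream A (its 9th entry): 729.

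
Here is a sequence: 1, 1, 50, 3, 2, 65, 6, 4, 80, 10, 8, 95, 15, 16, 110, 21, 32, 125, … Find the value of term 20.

Split by position mod 3 into 3 tracks.
Track A: 1, 3, 6, 10, 15, 21 — triangular numbers n(n+1)/2 for n = 1, 2, ….
Track B: 1, 2, 4, 8, 16, 32 — powers of 2.
Track C: 50, 65, 80, 95, 110, 125 — linear: a_n = 35 + 15·n.
Term 20 comes from track B (its 7th entry): 64.

64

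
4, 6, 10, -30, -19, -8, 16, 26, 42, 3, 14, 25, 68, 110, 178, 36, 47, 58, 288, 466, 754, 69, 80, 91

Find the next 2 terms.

1220, 1974

The slot pattern repeats as AAABBB (period 6), so there are 2 interleaved tracks.
Stream A: 4, 6, 10, 16, 26, 42, 68, 110, 178, 288, 466, 754 (each term equals the sum of the previous two).
Stream B: -30, -19, -8, 3, 14, 25, 36, 47, 58, 69, 80, 91 (arithmetic, step +11).
Position 25 → stream A, term 13 = 1220.
Position 26 → stream A, term 14 = 1974.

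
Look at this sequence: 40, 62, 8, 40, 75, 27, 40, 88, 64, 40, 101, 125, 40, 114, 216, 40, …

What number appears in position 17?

Read the sequence 3 terms at a time; column i is its own pattern.
Subsequence A: 40, 40, 40, 40, 40, 40. The constant sequence 40.
Subsequence B: 62, 75, 88, 101, 114. Arithmetic, step +13.
Subsequence C: 8, 27, 64, 125, 216. Consecutive cubes n³ from n = 2.
Position 17 falls in subsequence B as its term 6, giving 127.

127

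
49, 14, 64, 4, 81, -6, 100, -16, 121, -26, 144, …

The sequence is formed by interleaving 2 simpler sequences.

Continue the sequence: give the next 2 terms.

Taking every 2nd term gives 2 separate tracks.
Subsequence A: 49, 64, 81, 100, 121, 144 — perfect squares starting at 7².
Subsequence B: 14, 4, -6, -16, -26 — arithmetic with common difference −10.
The 12th slot belongs to subsequence B; its 6th term is -36.
Position 13 → subsequence A, term 7 = 169.

-36, 169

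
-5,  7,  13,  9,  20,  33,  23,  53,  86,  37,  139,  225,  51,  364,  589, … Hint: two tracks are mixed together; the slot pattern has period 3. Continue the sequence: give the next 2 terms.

Reading positions in blocks of 3 reveals the pattern ABB — 2 tracks woven together.
Track A: -5, 9, 23, 37, 51 (arithmetic, step +14).
Track B: 7, 13, 20, 33, 53, 86, 139, 225, 364, 589 (Fibonacci-style (each term is the sum of the two before it)).
Position 16 → track A, term 6 = 65.
The 17th slot belongs to track B; its 11th term is 953.

65, 953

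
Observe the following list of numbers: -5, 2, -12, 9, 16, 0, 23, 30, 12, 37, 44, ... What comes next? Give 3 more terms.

24, 51, 58

Positions follow the repeating pattern AAB; grouping by letter gives 2 tracks.
Subsequence A is -5, 2, 9, 16, 23, 30, 37, 44, which is linear: a_n = -12 + 7·n.
Subsequence B is -12, 0, 12, which is arithmetic with common difference +12.
The 12th slot belongs to subsequence B; its 4th term is 24.
Term 13 comes from subsequence A (its 9th entry): 51.
Position 14 falls in subsequence A as its term 10, giving 58.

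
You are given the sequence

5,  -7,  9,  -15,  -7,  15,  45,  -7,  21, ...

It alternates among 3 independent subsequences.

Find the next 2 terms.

Read the sequence 3 terms at a time; column i is its own pattern.
Stream A = 5, -15, 45: multiplying by -3 each time.
Stream B = -7, -7, -7: always -7.
Stream C = 9, 15, 21: arithmetic, step +6.
Position 10 falls in stream A as its term 4, giving -135.
Term 11 comes from stream B (its 4th entry): -7.

-135, -7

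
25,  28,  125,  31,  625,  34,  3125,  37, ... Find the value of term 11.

Split by position mod 2 into 2 tracks.
Stream A: 25, 125, 625, 3125 (successive powers of 5).
Stream B: 28, 31, 34, 37 (arithmetic with common difference +3).
The 11th slot belongs to stream A; its 6th term is 78125.

78125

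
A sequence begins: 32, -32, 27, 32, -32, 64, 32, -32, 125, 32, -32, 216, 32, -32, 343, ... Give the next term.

The slot pattern repeats as AAB (period 3), so there are 2 interleaved tracks.
Subsequence A = 32, -32, 32, -32, 32, -32, 32, -32, 32, -32: the oscillation 32·(−1)^(n+1).
Subsequence B = 27, 64, 125, 216, 343: perfect cubes starting at 3³.
Position 16 → subsequence A, term 11 = 32.

32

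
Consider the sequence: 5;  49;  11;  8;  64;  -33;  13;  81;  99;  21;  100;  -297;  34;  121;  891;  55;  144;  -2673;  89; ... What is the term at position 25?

Split by position mod 3: positions 1, 4, 7, … form one track, and each other residue class forms its own.
Stream A: 5, 8, 13, 21, 34, 55, 89 — a Fibonacci-like recurrence a_n = a_{n-1} + a_{n-2}.
Stream B: 49, 64, 81, 100, 121, 144 — consecutive squares n² from n = 7.
Stream C: 11, -33, 99, -297, 891, -2673 — geometric with ratio -3.
Position 25 → stream A, term 9 = 233.

233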